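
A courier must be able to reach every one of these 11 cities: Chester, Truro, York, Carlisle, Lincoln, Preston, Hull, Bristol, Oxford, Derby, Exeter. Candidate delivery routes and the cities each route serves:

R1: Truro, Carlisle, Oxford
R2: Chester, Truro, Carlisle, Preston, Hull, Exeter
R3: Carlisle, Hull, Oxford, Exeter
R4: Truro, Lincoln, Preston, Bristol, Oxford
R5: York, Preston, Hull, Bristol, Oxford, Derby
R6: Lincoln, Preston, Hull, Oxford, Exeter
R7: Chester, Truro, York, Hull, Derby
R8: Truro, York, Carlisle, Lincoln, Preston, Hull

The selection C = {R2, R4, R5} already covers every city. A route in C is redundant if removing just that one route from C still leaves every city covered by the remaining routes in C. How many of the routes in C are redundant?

0

Drop R2: Chester, Carlisle, Exeter uncovered — not redundant.
Drop R4: Lincoln uncovered — not redundant.
Drop R5: York, Derby uncovered — not redundant.
None of the routes in C is redundant.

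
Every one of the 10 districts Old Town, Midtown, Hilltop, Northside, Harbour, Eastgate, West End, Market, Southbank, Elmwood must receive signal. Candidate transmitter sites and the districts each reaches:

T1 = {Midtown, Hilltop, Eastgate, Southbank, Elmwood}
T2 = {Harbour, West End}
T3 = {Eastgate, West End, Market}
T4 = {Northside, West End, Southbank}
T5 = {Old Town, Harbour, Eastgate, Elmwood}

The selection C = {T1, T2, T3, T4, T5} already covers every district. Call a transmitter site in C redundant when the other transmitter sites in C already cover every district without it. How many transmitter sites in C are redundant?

Drop T1: Midtown, Hilltop uncovered — not redundant.
Drop T2: the rest still cover every district — redundant.
Drop T3: Market uncovered — not redundant.
Drop T4: Northside uncovered — not redundant.
Drop T5: Old Town uncovered — not redundant.
1 redundant: T2.

1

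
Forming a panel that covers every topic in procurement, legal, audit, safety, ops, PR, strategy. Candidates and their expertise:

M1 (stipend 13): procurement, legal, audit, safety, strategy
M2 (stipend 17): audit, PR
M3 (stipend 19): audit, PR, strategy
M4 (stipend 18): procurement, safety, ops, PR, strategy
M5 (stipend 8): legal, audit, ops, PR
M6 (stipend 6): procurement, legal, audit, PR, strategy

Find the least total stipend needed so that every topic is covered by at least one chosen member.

M1, M5 cover every topic at stipend 13 + 8 = 21.
Any cover uses at least 2 members; among all covering selections none totals below 21.

21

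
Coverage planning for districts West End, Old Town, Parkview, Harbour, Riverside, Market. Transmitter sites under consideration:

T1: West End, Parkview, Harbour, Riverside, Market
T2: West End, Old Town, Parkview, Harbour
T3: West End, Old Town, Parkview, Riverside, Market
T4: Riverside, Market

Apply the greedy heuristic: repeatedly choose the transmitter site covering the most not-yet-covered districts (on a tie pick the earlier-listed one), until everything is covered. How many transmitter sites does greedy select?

2

Pick 1: T1 covers 5 new districts (West End, Parkview, Harbour, Riverside, Market).
Pick 2: T2 covers 1 new districts (Old Town).
Greedy uses 2 transmitter sites.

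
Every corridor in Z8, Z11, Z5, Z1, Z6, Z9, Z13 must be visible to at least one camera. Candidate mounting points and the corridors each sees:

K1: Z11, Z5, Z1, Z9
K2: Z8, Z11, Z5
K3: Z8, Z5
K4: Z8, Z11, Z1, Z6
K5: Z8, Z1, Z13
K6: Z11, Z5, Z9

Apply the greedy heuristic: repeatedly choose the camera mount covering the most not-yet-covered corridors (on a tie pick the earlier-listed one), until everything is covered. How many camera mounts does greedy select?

3

Pick 1: K1 covers 4 new corridors (Z11, Z5, Z1, Z9).
Pick 2: K4 covers 2 new corridors (Z8, Z6).
Pick 3: K5 covers 1 new corridors (Z13).
Greedy uses 3 camera mounts.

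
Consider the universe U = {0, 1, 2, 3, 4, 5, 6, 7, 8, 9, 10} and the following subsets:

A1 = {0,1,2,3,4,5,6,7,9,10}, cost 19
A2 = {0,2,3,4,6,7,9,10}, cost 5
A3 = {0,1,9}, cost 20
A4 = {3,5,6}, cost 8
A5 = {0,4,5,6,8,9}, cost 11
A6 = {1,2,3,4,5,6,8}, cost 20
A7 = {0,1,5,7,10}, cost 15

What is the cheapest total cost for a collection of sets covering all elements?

A2, A6 cover every element at cost 5 + 20 = 25.
Any cover uses at least 2 sets; among all covering selections none totals below 25.

25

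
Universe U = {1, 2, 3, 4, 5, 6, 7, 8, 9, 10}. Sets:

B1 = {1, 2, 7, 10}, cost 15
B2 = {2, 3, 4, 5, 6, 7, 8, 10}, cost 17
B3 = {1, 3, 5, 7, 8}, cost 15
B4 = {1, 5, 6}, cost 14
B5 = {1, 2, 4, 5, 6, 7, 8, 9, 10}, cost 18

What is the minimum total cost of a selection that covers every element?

33

B3, B5 cover every element at cost 15 + 18 = 33.
Any cover uses at least 2 sets; among all covering selections none totals below 33.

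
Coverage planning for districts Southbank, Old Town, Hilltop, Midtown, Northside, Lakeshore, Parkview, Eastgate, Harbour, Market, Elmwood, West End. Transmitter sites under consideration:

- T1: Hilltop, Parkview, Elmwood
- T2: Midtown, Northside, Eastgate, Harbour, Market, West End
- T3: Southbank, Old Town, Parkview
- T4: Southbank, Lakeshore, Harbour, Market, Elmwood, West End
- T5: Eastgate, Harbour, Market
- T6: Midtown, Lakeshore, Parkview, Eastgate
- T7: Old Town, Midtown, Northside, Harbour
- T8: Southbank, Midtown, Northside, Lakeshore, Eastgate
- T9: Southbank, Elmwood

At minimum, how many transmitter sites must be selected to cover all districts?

T1, T2, T3, T4 together cover {Southbank, Old Town, Hilltop, Midtown, Northside, Lakeshore, Parkview, Eastgate, Harbour, Market, Elmwood, West End} — every district.
No 3 of the 9 transmitter sites cover everything (all 84 triples fall short), so 4 is minimum.

4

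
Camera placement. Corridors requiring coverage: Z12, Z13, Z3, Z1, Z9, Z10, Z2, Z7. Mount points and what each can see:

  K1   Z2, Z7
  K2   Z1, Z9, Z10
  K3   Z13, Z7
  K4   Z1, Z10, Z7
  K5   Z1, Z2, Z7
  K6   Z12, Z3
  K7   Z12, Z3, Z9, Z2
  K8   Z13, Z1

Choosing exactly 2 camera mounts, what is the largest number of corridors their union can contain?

Choosing K4, K7 covers {Z12, Z3, Z1, Z9, Z10, Z2, Z7} — 7 corridors.
No choice of 2 camera mounts does better; here Z13 is left uncovered.

7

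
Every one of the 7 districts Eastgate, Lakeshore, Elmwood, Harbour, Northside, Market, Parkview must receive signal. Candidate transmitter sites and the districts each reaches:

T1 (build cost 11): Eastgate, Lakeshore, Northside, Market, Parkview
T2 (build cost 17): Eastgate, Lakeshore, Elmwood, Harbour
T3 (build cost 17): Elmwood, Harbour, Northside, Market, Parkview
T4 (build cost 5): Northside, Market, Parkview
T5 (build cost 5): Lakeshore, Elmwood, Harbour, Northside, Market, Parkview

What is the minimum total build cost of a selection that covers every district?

T1, T5 cover every district at build cost 11 + 5 = 16.
Any cover uses at least 2 transmitter sites; among all covering selections none totals below 16.

16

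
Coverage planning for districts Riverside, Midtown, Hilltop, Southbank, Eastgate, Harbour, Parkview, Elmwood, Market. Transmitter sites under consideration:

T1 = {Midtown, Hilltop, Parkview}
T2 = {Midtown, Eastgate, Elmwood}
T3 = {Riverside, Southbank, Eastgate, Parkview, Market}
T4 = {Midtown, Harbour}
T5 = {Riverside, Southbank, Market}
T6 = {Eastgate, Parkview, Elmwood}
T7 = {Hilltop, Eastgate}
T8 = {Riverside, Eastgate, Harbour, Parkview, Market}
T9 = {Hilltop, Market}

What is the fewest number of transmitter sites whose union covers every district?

T1, T2, T3, T4 together cover {Riverside, Midtown, Hilltop, Southbank, Eastgate, Harbour, Parkview, Elmwood, Market} — every district.
No 3 of the 9 transmitter sites cover everything (all 84 triples fall short), so 4 is minimum.

4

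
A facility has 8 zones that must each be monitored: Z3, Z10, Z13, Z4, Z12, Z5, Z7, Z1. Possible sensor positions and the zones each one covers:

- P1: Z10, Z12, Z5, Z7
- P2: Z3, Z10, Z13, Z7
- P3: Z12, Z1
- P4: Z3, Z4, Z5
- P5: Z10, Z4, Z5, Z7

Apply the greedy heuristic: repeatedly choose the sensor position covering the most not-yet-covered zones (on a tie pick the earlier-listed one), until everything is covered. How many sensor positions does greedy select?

Pick 1: P1 covers 4 new zones (Z10, Z12, Z5, Z7).
Pick 2: P2 covers 2 new zones (Z3, Z13).
Pick 3: P3 covers 1 new zones (Z1).
Pick 4: P4 covers 1 new zones (Z4).
Greedy uses 4 sensor positions. (The true minimum is 3.)

4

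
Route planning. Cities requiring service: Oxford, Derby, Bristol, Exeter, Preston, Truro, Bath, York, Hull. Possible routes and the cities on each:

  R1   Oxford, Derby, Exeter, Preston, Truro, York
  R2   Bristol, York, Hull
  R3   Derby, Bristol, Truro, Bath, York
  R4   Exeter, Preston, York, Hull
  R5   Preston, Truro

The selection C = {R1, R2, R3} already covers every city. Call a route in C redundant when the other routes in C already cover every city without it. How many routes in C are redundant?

Drop R1: Oxford, Exeter, Preston uncovered — not redundant.
Drop R2: Hull uncovered — not redundant.
Drop R3: Bath uncovered — not redundant.
None of the routes in C is redundant.

0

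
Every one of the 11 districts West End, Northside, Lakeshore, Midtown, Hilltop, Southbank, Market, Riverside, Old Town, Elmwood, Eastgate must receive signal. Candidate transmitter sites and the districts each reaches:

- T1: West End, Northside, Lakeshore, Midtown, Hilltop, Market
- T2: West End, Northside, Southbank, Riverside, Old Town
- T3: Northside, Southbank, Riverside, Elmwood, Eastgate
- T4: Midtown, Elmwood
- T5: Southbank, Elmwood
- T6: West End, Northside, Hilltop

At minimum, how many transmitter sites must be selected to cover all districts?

T1, T2, T3 together cover {West End, Northside, Lakeshore, Midtown, Hilltop, Southbank, Market, Riverside, Old Town, Elmwood, Eastgate} — every district.
No 2 of the 6 transmitter sites cover everything (all 15 pairs fall short), so 3 is minimum.

3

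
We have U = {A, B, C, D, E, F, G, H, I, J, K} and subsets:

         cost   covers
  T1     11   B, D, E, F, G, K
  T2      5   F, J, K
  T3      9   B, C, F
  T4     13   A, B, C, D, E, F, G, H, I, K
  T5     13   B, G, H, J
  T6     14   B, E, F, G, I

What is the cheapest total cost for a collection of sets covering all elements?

18

T2, T4 cover every element at cost 5 + 13 = 18.
Any cover uses at least 2 sets; among all covering selections none totals below 18.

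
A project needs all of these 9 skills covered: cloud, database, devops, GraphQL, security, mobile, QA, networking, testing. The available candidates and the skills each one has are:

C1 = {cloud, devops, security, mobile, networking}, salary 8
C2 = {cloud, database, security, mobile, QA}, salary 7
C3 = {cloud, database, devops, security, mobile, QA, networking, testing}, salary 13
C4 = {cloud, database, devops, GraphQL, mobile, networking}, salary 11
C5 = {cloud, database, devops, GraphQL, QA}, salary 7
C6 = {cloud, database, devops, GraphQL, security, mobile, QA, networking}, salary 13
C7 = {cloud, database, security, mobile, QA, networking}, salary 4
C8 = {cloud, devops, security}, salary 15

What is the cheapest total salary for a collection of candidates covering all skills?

C3, C5 cover every skill at salary 13 + 7 = 20.
Any cover uses at least 2 candidates; among all covering selections none totals below 20.
Greedy by coverage-per-salary would pick C7, C5, C3 for 24 — worse than the optimum 20.

20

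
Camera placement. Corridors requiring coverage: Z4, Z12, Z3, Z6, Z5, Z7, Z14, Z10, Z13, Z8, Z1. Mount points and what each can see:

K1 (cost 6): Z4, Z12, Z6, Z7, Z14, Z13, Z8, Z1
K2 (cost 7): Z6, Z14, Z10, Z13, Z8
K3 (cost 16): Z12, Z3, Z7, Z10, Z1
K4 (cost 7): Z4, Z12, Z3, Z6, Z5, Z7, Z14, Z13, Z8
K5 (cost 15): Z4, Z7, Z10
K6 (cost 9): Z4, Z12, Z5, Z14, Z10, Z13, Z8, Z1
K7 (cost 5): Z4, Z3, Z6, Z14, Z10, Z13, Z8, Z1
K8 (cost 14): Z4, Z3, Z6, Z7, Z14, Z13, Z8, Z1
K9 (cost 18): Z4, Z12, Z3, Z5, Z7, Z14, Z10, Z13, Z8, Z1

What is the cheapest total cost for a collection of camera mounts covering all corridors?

K4, K7 cover every corridor at cost 7 + 5 = 12.
Any cover uses at least 2 camera mounts; among all covering selections none totals below 12.

12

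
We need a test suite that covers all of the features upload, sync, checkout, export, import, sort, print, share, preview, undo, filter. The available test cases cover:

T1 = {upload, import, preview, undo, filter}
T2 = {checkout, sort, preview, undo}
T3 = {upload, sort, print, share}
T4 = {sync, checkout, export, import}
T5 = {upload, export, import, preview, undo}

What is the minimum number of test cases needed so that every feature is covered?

3

T1, T3, T4 together cover {upload, sync, checkout, export, import, sort, print, share, preview, undo, filter} — every feature.
No 2 of the 5 test cases cover everything (all 10 pairs fall short), so 3 is minimum.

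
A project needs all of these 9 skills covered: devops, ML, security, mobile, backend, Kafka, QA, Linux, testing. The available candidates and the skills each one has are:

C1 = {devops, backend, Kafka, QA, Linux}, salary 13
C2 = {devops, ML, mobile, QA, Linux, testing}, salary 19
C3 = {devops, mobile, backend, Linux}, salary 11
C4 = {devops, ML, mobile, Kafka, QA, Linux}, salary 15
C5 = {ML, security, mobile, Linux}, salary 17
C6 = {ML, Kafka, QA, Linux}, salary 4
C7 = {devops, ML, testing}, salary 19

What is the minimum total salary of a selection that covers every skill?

49

C1, C2, C5 cover every skill at salary 13 + 19 + 17 = 49.
Any cover uses at least 3 candidates; among all covering selections none totals below 49.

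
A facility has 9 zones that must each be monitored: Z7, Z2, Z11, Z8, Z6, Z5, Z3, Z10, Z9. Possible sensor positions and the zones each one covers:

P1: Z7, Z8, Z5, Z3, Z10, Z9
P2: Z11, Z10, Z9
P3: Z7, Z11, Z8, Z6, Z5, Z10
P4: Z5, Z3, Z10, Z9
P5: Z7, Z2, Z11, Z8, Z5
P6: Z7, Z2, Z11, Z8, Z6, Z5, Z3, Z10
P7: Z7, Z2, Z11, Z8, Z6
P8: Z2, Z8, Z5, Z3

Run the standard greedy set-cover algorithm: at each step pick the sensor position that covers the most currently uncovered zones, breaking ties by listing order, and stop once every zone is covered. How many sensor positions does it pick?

2

Pick 1: P6 covers 8 new zones (Z7, Z2, Z11, Z8, Z6, Z5, Z3, Z10).
Pick 2: P1 covers 1 new zones (Z9).
Greedy uses 2 sensor positions.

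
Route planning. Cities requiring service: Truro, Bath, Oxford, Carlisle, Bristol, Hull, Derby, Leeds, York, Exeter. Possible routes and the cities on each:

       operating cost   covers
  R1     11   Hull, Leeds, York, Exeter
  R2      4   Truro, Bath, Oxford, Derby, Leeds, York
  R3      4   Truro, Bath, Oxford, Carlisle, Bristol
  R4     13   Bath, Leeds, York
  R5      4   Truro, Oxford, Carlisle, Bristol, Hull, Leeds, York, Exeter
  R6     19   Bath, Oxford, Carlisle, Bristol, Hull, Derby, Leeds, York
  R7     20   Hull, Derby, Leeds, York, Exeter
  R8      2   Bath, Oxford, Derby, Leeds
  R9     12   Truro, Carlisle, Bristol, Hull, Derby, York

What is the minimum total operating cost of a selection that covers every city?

6

R5, R8 cover every city at operating cost 4 + 2 = 6.
Any cover uses at least 2 routes; among all covering selections none totals below 6.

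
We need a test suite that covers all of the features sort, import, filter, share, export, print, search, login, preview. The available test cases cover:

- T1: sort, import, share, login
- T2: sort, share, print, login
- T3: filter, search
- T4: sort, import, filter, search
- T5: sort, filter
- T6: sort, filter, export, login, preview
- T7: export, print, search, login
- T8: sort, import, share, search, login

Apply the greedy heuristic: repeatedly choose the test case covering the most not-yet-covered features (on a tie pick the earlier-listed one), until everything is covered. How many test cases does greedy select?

3

Pick 1: T6 covers 5 new features (sort, filter, export, login, preview).
Pick 2: T8 covers 3 new features (import, share, search).
Pick 3: T2 covers 1 new features (print).
Greedy uses 3 test cases.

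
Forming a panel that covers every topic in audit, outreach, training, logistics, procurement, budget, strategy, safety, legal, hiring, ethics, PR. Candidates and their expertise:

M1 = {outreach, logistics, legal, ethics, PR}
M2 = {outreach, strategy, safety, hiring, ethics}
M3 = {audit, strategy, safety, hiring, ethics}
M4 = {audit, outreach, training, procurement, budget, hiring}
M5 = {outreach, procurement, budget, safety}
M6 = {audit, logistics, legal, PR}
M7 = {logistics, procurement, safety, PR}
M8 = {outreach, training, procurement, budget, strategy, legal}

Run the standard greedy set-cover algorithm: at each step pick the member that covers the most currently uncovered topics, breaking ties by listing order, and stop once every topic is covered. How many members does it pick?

3

Pick 1: M4 covers 6 new topics (audit, outreach, training, procurement, budget, hiring).
Pick 2: M1 covers 4 new topics (logistics, legal, ethics, PR).
Pick 3: M2 covers 2 new topics (strategy, safety).
Greedy uses 3 members.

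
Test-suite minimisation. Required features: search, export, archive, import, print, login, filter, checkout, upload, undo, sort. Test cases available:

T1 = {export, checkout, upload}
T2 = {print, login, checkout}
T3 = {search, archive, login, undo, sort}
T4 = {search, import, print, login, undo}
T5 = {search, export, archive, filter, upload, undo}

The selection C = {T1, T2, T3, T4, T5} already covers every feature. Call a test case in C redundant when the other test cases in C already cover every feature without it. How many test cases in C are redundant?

2

Drop T1: the rest still cover every feature — redundant.
Drop T2: the rest still cover every feature — redundant.
Drop T3: sort uncovered — not redundant.
Drop T4: import uncovered — not redundant.
Drop T5: filter uncovered — not redundant.
2 redundant: T1, T2.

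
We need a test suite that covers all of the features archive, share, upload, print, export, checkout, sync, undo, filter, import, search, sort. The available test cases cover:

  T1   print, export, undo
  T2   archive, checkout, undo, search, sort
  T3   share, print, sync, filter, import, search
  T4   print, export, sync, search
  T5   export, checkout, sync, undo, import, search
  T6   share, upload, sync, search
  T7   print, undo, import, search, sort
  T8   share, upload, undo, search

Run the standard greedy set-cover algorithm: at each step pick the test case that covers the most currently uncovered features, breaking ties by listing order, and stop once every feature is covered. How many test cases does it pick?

Pick 1: T3 covers 6 new features (share, print, sync, filter, import, search).
Pick 2: T2 covers 4 new features (archive, checkout, undo, sort).
Pick 3: T1 covers 1 new features (export).
Pick 4: T6 covers 1 new features (upload).
Greedy uses 4 test cases.

4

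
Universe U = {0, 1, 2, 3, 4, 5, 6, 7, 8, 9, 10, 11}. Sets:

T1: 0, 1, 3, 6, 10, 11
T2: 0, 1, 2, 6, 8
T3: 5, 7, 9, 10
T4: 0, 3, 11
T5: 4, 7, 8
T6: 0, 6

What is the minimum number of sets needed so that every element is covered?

4

T1, T2, T3, T5 together cover {0, 1, 2, 3, 4, 5, 6, 7, 8, 9, 10, 11} — every element.
No 3 of the 6 sets cover everything (all 20 triples fall short), so 4 is minimum.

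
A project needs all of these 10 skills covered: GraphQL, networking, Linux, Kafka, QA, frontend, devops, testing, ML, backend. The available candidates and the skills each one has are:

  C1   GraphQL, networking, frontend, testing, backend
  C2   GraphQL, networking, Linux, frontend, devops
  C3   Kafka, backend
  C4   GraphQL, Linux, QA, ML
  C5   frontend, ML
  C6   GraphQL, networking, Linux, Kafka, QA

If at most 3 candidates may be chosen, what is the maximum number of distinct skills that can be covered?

Choosing C1, C2, C4 covers {GraphQL, networking, Linux, QA, frontend, devops, testing, ML, backend} — 9 skills.
No choice of 3 candidates does better; here Kafka is left uncovered.

9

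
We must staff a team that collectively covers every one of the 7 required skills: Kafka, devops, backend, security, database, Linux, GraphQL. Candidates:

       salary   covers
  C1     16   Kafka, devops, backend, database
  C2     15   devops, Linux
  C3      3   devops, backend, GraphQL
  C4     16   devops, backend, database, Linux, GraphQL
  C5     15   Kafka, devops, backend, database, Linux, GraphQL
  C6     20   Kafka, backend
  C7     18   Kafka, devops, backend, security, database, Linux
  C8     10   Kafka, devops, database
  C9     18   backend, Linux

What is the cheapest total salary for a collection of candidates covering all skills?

21

C3, C7 cover every skill at salary 3 + 18 = 21.
Any cover uses at least 2 candidates; among all covering selections none totals below 21.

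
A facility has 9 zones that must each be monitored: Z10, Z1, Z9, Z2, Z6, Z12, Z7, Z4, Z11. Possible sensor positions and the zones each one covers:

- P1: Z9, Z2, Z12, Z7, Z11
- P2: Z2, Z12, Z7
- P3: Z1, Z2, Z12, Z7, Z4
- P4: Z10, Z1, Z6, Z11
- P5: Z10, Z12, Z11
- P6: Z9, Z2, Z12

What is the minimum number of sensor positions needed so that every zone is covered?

P1, P3, P4 together cover {Z10, Z1, Z9, Z2, Z6, Z12, Z7, Z4, Z11} — every zone.
No 2 of the 6 sensor positions cover everything (all 15 pairs fall short), so 3 is minimum.

3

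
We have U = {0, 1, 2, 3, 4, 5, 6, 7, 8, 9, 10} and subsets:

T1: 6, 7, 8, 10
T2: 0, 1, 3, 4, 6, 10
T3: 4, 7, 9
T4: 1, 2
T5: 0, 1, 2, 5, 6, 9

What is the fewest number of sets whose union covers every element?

3

T1, T2, T5 together cover {0, 1, 2, 3, 4, 5, 6, 7, 8, 9, 10} — every element.
No 2 of the 5 sets cover everything (all 10 pairs fall short), so 3 is minimum.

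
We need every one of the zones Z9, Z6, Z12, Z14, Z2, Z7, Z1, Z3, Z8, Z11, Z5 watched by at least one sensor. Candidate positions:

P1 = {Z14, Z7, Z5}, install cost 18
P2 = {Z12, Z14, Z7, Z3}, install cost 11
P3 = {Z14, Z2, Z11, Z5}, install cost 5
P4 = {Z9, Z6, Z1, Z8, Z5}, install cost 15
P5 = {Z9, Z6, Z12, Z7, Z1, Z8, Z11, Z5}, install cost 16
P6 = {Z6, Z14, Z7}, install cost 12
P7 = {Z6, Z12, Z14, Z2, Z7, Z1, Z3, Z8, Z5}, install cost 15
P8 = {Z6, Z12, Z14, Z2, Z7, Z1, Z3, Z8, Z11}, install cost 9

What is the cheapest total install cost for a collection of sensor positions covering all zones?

24

P4, P8 cover every zone at install cost 15 + 9 = 24.
Any cover uses at least 2 sensor positions; among all covering selections none totals below 24.
Greedy by coverage-per-install cost would pick P8, P3, P4 for 29 — worse than the optimum 24.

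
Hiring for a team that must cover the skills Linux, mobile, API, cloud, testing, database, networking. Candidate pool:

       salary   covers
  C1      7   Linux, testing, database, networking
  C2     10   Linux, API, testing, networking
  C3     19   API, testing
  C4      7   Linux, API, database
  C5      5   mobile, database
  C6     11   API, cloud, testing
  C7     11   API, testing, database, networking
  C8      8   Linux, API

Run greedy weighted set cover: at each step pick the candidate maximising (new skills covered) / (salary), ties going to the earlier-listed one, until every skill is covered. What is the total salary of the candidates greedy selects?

Pick 1: C1 adds 4 new (Linux, testing, database, networking) at salary 7 (ratio 4/7).
Pick 2: C5 adds 1 new (mobile) at salary 5 (ratio 1/5).
Pick 3: C6 adds 2 new (API, cloud) at salary 11 (ratio 2/11).
Greedy total salary: 7 + 5 + 11 = 23.

23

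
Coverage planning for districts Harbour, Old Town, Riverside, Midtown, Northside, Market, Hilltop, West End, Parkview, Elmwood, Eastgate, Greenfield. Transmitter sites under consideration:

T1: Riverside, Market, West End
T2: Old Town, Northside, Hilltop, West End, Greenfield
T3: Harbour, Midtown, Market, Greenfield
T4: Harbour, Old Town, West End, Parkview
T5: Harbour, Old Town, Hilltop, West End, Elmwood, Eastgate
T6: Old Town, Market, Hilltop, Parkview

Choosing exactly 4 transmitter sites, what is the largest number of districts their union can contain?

11

Choosing T1, T2, T3, T5 covers {Harbour, Old Town, Riverside, Midtown, Northside, Market, Hilltop, West End, Elmwood, Eastgate, Greenfield} — 11 districts.
No choice of 4 transmitter sites does better; here Parkview is left uncovered.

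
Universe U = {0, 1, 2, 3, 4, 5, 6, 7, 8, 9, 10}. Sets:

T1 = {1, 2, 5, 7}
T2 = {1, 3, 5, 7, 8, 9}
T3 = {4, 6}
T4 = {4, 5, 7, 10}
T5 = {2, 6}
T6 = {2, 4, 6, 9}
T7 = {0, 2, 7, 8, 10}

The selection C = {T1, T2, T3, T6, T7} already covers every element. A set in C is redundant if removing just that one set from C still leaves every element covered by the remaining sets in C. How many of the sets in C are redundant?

Drop T1: the rest still cover every element — redundant.
Drop T2: 3 uncovered — not redundant.
Drop T3: the rest still cover every element — redundant.
Drop T6: the rest still cover every element — redundant.
Drop T7: 0, 10 uncovered — not redundant.
3 redundant: T1, T3, T6.

3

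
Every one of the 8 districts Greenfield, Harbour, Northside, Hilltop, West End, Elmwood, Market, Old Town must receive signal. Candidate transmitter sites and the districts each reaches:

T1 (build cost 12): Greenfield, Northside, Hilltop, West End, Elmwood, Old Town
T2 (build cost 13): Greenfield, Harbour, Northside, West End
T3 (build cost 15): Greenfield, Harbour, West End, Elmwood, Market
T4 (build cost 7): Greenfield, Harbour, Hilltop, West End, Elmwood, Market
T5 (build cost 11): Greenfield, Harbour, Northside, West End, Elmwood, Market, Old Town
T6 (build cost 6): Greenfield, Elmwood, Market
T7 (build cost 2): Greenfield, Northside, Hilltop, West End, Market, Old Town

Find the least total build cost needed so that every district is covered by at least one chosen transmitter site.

T4, T7 cover every district at build cost 7 + 2 = 9.
Any cover uses at least 2 transmitter sites; among all covering selections none totals below 9.

9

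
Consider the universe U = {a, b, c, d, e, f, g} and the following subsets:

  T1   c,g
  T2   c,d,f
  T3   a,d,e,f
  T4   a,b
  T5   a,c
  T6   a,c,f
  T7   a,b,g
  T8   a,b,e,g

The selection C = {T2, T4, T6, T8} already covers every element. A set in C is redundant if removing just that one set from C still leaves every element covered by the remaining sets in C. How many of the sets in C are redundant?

2

Drop T2: d uncovered — not redundant.
Drop T4: the rest still cover every element — redundant.
Drop T6: the rest still cover every element — redundant.
Drop T8: e, g uncovered — not redundant.
2 redundant: T4, T6.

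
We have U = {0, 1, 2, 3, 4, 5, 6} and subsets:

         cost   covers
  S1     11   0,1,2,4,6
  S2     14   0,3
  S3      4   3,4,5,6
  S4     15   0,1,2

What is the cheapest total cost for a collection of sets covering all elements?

15

S1, S3 cover every element at cost 11 + 4 = 15.
Any cover uses at least 2 sets; among all covering selections none totals below 15.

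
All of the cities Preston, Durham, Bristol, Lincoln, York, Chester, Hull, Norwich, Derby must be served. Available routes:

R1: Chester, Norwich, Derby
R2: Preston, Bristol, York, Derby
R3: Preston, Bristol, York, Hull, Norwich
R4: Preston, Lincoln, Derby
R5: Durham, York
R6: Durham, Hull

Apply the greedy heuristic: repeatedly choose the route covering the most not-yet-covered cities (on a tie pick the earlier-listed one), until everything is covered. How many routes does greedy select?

4

Pick 1: R3 covers 5 new cities (Preston, Bristol, York, Hull, Norwich).
Pick 2: R1 covers 2 new cities (Chester, Derby).
Pick 3: R4 covers 1 new cities (Lincoln).
Pick 4: R5 covers 1 new cities (Durham).
Greedy uses 4 routes.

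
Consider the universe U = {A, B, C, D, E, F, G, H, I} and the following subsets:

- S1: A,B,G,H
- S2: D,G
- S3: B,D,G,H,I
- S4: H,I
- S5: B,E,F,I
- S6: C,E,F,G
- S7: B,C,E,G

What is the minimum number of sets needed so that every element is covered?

S1, S3, S6 together cover {A, B, C, D, E, F, G, H, I} — every element.
No 2 of the 7 sets cover everything (all 21 pairs fall short), so 3 is minimum.

3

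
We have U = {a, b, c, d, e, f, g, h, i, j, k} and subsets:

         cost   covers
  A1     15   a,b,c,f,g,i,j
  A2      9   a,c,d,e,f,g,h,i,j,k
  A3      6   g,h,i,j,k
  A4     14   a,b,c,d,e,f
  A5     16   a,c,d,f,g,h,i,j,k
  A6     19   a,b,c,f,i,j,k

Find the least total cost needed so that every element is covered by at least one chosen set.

20

A3, A4 cover every element at cost 6 + 14 = 20.
Any cover uses at least 2 sets; among all covering selections none totals below 20.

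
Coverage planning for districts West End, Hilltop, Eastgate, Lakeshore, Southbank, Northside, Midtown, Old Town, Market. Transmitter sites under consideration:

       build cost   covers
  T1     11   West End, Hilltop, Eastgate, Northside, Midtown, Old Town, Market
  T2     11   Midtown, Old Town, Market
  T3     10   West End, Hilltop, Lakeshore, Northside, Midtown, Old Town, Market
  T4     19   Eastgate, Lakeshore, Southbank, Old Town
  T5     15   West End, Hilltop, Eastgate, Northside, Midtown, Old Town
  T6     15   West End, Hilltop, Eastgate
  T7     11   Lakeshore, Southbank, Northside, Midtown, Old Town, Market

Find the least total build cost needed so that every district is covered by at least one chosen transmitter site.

T1, T7 cover every district at build cost 11 + 11 = 22.
Any cover uses at least 2 transmitter sites; among all covering selections none totals below 22.
Greedy by coverage-per-build cost would pick T3, T4 for 29 — worse than the optimum 22.

22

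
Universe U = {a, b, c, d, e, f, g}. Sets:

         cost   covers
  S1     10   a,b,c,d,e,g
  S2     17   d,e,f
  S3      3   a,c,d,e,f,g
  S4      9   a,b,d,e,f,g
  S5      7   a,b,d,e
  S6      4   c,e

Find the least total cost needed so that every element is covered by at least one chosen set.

S3, S5 cover every element at cost 3 + 7 = 10.
Any cover uses at least 2 sets; among all covering selections none totals below 10.

10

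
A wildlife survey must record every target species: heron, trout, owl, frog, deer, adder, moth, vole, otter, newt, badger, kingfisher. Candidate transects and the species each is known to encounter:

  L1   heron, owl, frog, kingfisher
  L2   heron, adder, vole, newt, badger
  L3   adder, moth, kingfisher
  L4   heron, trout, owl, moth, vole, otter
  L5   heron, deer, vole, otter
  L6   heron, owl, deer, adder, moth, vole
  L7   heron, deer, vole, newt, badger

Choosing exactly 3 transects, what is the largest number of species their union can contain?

Choosing L1, L2, L4 covers {heron, trout, owl, frog, adder, moth, vole, otter, newt, badger, kingfisher} — 11 species.
No choice of 3 transects does better; here deer is left uncovered.

11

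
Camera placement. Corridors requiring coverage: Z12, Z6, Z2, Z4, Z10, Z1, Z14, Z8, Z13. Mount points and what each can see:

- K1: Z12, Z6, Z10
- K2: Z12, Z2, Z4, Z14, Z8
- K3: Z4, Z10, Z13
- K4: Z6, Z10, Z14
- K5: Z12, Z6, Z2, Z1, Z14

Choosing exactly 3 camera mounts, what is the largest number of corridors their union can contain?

Choosing K2, K3, K5 covers {Z12, Z6, Z2, Z4, Z10, Z1, Z14, Z8, Z13} — 9 corridors.
That is all 9 corridors.

9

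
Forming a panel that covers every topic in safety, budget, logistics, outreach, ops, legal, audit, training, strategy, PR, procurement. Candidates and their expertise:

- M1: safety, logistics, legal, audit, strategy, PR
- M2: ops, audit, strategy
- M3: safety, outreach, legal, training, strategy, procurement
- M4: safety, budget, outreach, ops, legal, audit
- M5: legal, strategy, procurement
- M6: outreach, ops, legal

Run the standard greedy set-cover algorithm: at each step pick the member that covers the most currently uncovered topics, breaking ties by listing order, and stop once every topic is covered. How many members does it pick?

Pick 1: M1 covers 6 new topics (safety, logistics, legal, audit, strategy, PR).
Pick 2: M3 covers 3 new topics (outreach, training, procurement).
Pick 3: M4 covers 2 new topics (budget, ops).
Greedy uses 3 members.

3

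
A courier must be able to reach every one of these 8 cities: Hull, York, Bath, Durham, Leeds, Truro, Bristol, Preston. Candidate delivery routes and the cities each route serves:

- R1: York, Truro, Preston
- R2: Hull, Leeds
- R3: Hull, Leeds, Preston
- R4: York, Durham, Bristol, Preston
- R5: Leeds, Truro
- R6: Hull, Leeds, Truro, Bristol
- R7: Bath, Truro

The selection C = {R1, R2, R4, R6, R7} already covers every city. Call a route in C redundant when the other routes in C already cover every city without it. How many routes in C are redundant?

3

Drop R1: the rest still cover every city — redundant.
Drop R2: the rest still cover every city — redundant.
Drop R4: Durham uncovered — not redundant.
Drop R6: the rest still cover every city — redundant.
Drop R7: Bath uncovered — not redundant.
3 redundant: R1, R2, R6.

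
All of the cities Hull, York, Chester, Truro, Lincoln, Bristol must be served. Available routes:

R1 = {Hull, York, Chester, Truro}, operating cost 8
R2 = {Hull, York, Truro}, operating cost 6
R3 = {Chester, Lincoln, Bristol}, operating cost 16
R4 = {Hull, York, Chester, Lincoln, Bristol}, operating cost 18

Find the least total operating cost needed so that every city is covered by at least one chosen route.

R2, R3 cover every city at operating cost 6 + 16 = 22.
Any cover uses at least 2 routes; among all covering selections none totals below 22.
Greedy by coverage-per-operating cost would pick R1, R3 for 24 — worse than the optimum 22.

22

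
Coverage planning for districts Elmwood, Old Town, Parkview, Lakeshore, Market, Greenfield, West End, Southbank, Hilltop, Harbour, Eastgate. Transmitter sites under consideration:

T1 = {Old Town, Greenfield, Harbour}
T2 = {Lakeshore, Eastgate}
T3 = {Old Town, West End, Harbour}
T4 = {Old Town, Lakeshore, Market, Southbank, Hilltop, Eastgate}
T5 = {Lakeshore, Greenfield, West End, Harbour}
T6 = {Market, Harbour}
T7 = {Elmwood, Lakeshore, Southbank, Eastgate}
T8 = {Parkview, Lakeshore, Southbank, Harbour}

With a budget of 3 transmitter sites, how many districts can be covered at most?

Choosing T4, T5, T7 covers {Elmwood, Old Town, Lakeshore, Market, Greenfield, West End, Southbank, Hilltop, Harbour, Eastgate} — 10 districts.
No choice of 3 transmitter sites does better; here Parkview is left uncovered.

10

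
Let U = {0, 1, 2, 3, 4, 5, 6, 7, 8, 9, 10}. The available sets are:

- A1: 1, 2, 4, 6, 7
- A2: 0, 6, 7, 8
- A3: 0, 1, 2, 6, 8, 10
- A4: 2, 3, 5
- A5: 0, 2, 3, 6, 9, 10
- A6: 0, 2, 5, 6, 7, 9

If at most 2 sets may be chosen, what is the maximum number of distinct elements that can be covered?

Choosing A1, A5 covers {0, 1, 2, 3, 4, 6, 7, 9, 10} — 9 elements.
No choice of 2 sets does better; here 5, 8 are left uncovered.

9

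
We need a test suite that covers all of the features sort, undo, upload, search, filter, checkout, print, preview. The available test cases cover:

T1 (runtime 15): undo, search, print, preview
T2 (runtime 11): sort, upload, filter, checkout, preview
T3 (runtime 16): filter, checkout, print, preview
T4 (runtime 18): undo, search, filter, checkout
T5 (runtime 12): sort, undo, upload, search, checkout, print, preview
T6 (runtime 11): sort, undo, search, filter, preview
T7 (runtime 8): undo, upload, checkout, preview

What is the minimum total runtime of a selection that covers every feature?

T2, T5 cover every feature at runtime 11 + 12 = 23.
Any cover uses at least 2 test cases; among all covering selections none totals below 23.

23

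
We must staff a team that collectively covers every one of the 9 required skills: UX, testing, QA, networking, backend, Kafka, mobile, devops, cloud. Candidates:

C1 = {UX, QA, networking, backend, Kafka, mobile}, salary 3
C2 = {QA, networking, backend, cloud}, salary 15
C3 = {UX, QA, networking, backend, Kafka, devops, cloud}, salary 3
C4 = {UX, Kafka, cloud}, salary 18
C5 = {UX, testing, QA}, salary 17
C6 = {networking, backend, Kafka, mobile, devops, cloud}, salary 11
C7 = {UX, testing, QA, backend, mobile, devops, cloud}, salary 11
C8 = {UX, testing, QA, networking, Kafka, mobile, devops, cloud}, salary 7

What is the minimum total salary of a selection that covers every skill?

10

C1, C8 cover every skill at salary 3 + 7 = 10.
Any cover uses at least 2 candidates; among all covering selections none totals below 10.
Greedy by coverage-per-salary would pick C3, C1, C8 for 13 — worse than the optimum 10.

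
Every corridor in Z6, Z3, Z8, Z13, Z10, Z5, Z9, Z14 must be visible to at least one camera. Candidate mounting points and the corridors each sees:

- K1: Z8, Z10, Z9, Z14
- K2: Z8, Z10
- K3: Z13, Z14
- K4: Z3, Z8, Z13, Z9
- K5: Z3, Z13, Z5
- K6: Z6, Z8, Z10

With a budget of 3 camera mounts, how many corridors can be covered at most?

8

Choosing K1, K5, K6 covers {Z6, Z3, Z8, Z13, Z10, Z5, Z9, Z14} — 8 corridors.
That is all 8 corridors.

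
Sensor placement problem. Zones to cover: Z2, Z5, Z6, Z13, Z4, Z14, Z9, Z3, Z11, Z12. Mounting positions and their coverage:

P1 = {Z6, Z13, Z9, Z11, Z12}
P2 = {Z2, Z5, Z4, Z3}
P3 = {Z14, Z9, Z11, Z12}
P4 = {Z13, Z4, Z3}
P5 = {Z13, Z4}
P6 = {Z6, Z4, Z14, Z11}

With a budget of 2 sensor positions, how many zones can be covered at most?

9

Choosing P1, P2 covers {Z2, Z5, Z6, Z13, Z4, Z9, Z3, Z11, Z12} — 9 zones.
No choice of 2 sensor positions does better; here Z14 is left uncovered.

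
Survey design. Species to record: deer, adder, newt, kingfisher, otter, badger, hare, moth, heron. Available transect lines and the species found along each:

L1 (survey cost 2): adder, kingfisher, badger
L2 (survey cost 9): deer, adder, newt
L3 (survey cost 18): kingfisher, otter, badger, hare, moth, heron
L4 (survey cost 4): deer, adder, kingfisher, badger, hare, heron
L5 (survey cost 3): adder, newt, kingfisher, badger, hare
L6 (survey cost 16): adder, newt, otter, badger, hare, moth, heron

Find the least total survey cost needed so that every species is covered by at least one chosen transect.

20

L4, L6 cover every species at survey cost 4 + 16 = 20.
Any cover uses at least 2 transects; among all covering selections none totals below 20.
Greedy by coverage-per-survey cost would pick L5, L4, L6 for 23 — worse than the optimum 20.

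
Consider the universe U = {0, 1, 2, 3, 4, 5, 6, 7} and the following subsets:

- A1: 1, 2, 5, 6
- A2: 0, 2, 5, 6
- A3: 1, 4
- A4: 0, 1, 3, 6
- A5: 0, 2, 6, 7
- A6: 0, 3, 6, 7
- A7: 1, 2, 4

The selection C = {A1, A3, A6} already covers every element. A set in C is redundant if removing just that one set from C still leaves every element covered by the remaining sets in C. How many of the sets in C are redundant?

0

Drop A1: 2, 5 uncovered — not redundant.
Drop A3: 4 uncovered — not redundant.
Drop A6: 0, 3, 7 uncovered — not redundant.
None of the sets in C is redundant.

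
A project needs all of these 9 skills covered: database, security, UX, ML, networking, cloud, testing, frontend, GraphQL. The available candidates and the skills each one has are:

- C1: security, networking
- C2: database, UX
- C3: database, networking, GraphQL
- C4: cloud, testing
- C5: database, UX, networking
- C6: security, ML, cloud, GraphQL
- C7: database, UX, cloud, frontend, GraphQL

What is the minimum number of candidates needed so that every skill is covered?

C1, C4, C6, C7 together cover {database, security, UX, ML, networking, cloud, testing, frontend, GraphQL} — every skill.
No 3 of the 7 candidates cover everything (all 35 triples fall short), so 4 is minimum.

4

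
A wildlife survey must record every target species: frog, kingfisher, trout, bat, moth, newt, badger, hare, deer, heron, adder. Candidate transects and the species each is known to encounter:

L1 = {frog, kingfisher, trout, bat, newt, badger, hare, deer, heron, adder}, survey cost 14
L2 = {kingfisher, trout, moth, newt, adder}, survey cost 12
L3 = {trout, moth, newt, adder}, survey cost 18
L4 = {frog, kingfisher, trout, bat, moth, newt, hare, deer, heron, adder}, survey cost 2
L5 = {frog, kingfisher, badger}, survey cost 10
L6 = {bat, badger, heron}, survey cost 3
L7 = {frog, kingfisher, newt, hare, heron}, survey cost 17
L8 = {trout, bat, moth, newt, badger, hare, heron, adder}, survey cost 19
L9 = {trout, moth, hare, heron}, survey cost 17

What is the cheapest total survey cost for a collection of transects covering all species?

L4, L6 cover every species at survey cost 2 + 3 = 5.
Any cover uses at least 2 transects; among all covering selections none totals below 5.

5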